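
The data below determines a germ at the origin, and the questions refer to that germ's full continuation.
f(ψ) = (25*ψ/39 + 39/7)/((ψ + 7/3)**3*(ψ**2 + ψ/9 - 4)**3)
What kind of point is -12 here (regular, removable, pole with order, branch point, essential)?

The point is a regular point.

Denominator factors: ψ + 7/3 = -29/3 at ψ = -12; ψ**2 + ψ/9 - 4 = 416/3 at ψ = -12 — none vanishes.
So the germ continues analytically to -12.


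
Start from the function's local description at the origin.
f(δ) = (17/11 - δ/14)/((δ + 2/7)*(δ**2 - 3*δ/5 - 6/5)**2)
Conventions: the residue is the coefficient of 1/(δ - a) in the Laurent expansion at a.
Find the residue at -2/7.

The residue is 258475/148016.

At the order-1 pole -2/7 set g(δ) = (δ - (-2/7))*f(δ) = (17/11 - δ/14)/(δ**2 - 3*δ/5 - 6/5)**2.
Simple pole: residue = g(a) at a = -2/7, which is 258475/148016.


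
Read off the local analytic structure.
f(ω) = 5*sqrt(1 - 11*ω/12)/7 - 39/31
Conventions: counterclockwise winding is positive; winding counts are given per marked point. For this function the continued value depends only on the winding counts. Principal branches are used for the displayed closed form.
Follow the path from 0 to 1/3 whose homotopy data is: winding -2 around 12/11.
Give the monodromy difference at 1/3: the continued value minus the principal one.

The rational part is single-valued and drops out of the difference; each branch term changes only by its own monodromy.
(5/7)*sqrt(1 - ω/(12/11)): winding -2 is even, the square root returns to the same sheet, contribution 0.
Summing the contributions at ω = 1/3 gives 0.

Continued minus principal equals 0.


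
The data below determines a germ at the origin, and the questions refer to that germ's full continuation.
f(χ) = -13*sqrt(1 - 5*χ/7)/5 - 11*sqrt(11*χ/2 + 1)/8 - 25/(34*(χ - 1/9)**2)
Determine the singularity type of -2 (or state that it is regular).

Denominator factors: χ - 1/9 = -19/9 at χ = -2 — none vanishes.
Branch term sqrt(1 - χ/(7/5)): argument at -2 is 17/7, nonzero, so -2 is not its branch point (a point on a principal cut is still regular for the continued germ).
Branch term sqrt(1 - χ/(-2/11)): argument at -2 is -10, nonzero, so -2 is not its branch point (a point on a principal cut is still regular for the continued germ).
So the germ continues analytically to -2.

The point is a regular point.


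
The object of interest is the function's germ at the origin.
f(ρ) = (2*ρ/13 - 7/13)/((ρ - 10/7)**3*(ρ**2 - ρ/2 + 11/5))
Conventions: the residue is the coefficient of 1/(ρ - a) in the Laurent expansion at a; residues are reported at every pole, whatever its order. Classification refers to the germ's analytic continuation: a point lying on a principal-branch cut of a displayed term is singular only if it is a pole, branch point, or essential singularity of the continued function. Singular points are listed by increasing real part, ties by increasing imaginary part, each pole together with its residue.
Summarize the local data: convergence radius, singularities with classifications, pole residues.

Denominator factor (ρ**2 - ρ/2 + 11/5): discriminant -171/20, complex-conjugate roots (1/4) + ((3/20)*sqrt(95))*i and (1/4) - ((3/20)*sqrt(95))*i; poles of order 1, moduli (1/5)*sqrt(55) and (1/5)*sqrt(55).
Denominator factor (ρ - 10/7)^3: pole of order 3 at 10/7, modulus 10/7.
The radius of convergence is the smallest modulus among the singular points: 10/7.
The factor ρ**2 - ρ/2 + 11/5 splits as (ρ - a)(ρ - a') with a = (1/4) - ((3/20)*sqrt(95))*i, a' = (1/4) + ((3/20)*sqrt(95))*i. At the order-1 pole a set g(ρ) = (ρ - a)*f(ρ) = [(2*ρ/13 - 7/13)/(ρ - 10/7)**3] / (ρ - a').
Simple pole: residue = g(a) at a = (1/4) - ((3/20)*sqrt(95))*i, which is (163619575/7453016064) - ((19981465/10892869632)*sqrt(95))*i.
The factor ρ**2 - ρ/2 + 11/5 splits as (ρ - a)(ρ - a') with a = (1/4) + ((3/20)*sqrt(95))*i, a' = (1/4) - ((3/20)*sqrt(95))*i. At the order-1 pole a set g(ρ) = (ρ - a)*f(ρ) = [(2*ρ/13 - 7/13)/(ρ - 10/7)**3] / (ρ - a').
Simple pole: residue = g(a) at a = (1/4) + ((3/20)*sqrt(95))*i, which is (163619575/7453016064) + ((19981465/10892869632)*sqrt(95))*i.
At the order-3 pole 10/7 set g(ρ) = (ρ - (10/7))^3*f(ρ) = (2*ρ/13 - 7/13)/(ρ**2 - ρ/2 + 11/5).
Order-3 pole: residue = g''(a)/2; g''(10/7) = -163619575/1863254016, so the residue is -163619575/3726508032.
List the singular points by increasing real part (a conjugate pair: the negative imaginary part first).

Radius of convergence at 0: 10/7.
At (1/4) - ((3/20)*sqrt(95))*i: a pole of order 1; residue (163619575/7453016064) - ((19981465/10892869632)*sqrt(95))*i.
At (1/4) + ((3/20)*sqrt(95))*i: a pole of order 1; residue (163619575/7453016064) + ((19981465/10892869632)*sqrt(95))*i.
At 10/7: a pole of order 3; residue -163619575/3726508032.


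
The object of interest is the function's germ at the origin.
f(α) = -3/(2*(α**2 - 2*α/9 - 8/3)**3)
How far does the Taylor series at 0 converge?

Denominator factor (α**2 - 2*α/9 - 8/3)^3: discriminant 868/81, real irrational roots 1/9 + (1/9)*sqrt(217) and 1/9 - (1/9)*sqrt(217); poles of order 3, moduli 1/9 + (1/9)*sqrt(217) and -1/9 + (1/9)*sqrt(217).
The radius of convergence is the smallest modulus among the singular points: -1/9 + (1/9)*sqrt(217).

The radius of convergence is -1/9 + (1/9)*sqrt(217).


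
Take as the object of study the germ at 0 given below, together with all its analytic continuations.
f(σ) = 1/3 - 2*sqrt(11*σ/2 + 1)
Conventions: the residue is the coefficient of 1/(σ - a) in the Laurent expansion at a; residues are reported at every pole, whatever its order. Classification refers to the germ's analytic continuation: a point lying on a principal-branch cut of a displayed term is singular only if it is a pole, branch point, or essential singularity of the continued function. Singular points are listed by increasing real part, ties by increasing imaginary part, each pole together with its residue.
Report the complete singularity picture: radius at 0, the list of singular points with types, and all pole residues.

Radius of convergence at 0: 2/11.
At -2/11: an algebraic (square-root) branch point.

Branch term (-2)*sqrt(1 - σ/(-2/11)): its argument vanishes at σ = -2/11, a square-root branch point, modulus 2/11.
The radius of convergence is the smallest modulus among the singular points: 2/11.


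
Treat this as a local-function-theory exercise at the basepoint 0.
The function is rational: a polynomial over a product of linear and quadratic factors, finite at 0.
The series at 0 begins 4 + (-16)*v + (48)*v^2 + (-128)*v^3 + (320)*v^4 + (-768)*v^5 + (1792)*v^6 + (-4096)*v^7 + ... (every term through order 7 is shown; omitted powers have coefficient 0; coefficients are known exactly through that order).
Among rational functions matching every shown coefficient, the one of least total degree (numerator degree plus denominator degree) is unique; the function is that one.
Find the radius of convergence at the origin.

No rational of total degree below 2 reproduces all 8 coefficients; solving the [0/2] Pade equations on them gives f(v) = (v + 1/2)**(-2), whose expansion matches every shown term.
Denominator factor (v + 1/2)^2: pole of order 2 at -1/2, modulus 1/2.
The radius of convergence is the smallest modulus among the singular points: 1/2.

The radius of convergence is 1/2.


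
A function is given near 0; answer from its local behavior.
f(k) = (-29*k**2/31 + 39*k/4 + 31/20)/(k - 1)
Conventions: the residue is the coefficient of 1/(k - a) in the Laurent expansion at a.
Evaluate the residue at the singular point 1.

The residue is 3213/310.

At the order-1 pole 1 set g(k) = (k - (1))*f(k) = -29*k**2/31 + 39*k/4 + 31/20.
Simple pole: residue = g(a) at a = 1, which is 3213/310.


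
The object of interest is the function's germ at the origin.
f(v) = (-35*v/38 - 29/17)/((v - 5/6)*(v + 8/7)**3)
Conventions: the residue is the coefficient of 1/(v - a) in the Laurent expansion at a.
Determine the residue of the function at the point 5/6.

The residue is -59190138/184687201.

At the order-1 pole 5/6 set g(v) = (v - (5/6))*f(v) = (-35*v/38 - 29/17)/(v + 8/7)**3.
Simple pole: residue = g(a) at a = 5/6, which is -59190138/184687201.


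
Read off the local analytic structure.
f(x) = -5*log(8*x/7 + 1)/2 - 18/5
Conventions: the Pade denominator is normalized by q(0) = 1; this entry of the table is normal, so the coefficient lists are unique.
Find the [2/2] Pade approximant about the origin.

Taylor coefficients needed (expand at 0): a_0 = -18/5, a_1 = -20/7, a_2 = 80/49, a_3 = -1280/1029, a_4 = 2560/2401.
Write the denominator as Q(x) = 1 + q1*x + q2*x^2. Requiring Q*f - P = O(x^5) with deg P <= 2 kills the coefficients of x^3..x^4 in Q*f:
  x^3: a_3 + q1*a_2 + q2*a_1 = 0, i.e. -1280/1029 + (80/49)*q1 + (-20/7)*q2 = 0.
  x^4: a_4 + q1*a_3 + q2*a_2 = 0, i.e. 2560/2401 + (-1280/1029)*q1 + (80/49)*q2 = 0.
Solving this linear system: q1 = 8/7, q2 = 32/147.
The numerator is Q*f truncated at degree 2: P0 = a_0 = -18/5; P1 = a_1 + q1*a_0 = -244/35; P2 = a_2 + q1*a_1 + q2*a_0 = -592/245.

The Pade approximant has numerator coefficients [-18/5, -244/35, -592/245]; denominator coefficients [1, 8/7, 32/147].


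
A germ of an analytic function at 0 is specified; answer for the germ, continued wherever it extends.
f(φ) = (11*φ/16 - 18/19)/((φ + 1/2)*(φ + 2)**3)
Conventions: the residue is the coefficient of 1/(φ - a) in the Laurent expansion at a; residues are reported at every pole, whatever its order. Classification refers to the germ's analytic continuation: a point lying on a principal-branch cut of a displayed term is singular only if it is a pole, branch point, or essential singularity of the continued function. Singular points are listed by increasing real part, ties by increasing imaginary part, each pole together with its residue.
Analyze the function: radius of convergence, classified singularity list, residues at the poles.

Radius of convergence at 0: 1/2.
At -2: a pole of order 3; residue 785/2052.
At -1/2: a pole of order 1; residue -785/2052.

Denominator factor (φ + 2)^3: pole of order 3 at -2, modulus 2.
Denominator factor (φ + 1/2): pole of order 1 at -1/2, modulus 1/2.
The radius of convergence is the smallest modulus among the singular points: 1/2.
At the order-3 pole -2 set g(φ) = (φ - (-2))^3*f(φ) = (11*φ/16 - 18/19)/(φ + 1/2).
Order-3 pole: residue = g''(a)/2; g''(-2) = 785/1026, so the residue is 785/2052.
At the order-1 pole -1/2 set g(φ) = (φ - (-1/2))*f(φ) = (11*φ/16 - 18/19)/(φ + 2)**3.
Simple pole: residue = g(a) at a = -1/2, which is -785/2052.
List the singular points by increasing real part (a conjugate pair: the negative imaginary part first).


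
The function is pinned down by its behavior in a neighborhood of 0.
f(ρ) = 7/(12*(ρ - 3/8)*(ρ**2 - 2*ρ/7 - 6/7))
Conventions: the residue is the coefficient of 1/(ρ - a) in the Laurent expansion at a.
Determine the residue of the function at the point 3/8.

At the order-1 pole 3/8 set g(ρ) = (ρ - (3/8))*f(ρ) = 7/(12*(ρ**2 - 2*ρ/7 - 6/7)).
Simple pole: residue = g(a) at a = 3/8, which is -784/1107.

The residue is -784/1107.


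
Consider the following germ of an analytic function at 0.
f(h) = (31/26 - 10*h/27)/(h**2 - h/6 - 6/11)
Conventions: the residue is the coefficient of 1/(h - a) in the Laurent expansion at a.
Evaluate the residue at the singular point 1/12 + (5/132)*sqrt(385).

The factor h**2 - h/6 - 6/11 splits as (h - a)(h - a') with a = 1/12 + (5/132)*sqrt(385), a' = 1/12 - (5/132)*sqrt(385). At the order-1 pole a set g(h) = (h - a)*f(h) = [31/26 - 10*h/27] / (h - a').
Simple pole: residue = g(a) at a = 1/12 + (5/132)*sqrt(385), which is -5/27 + (2446/61425)*sqrt(385).

The residue is -5/27 + (2446/61425)*sqrt(385).


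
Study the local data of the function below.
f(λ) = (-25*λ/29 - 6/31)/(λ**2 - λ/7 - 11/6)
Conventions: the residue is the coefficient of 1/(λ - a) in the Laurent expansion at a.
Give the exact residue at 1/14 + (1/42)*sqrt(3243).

The factor λ**2 - λ/7 - 11/6 splits as (λ - a)(λ - a') with a = 1/14 + (1/42)*sqrt(3243), a' = 1/14 - (1/42)*sqrt(3243). At the order-1 pole a set g(λ) = (λ - a)*f(λ) = [-25*λ/29 - 6/31] / (λ - a').
Simple pole: residue = g(a) at a = 1/14 + (1/42)*sqrt(3243), which is -25/58 - (3211/1943638)*sqrt(3243).

The residue is -25/58 - (3211/1943638)*sqrt(3243).


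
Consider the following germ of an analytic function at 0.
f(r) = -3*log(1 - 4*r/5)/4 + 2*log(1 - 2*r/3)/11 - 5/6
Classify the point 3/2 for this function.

The term (2/11)*log(1 - r/(3/2)) has argument 1 - 3/2/(3/2) = 0 at 3/2: a logarithmic (infinitely-sheeted) branch point; the remaining terms are analytic or single-valued there.

The point is a logarithmic branch point.


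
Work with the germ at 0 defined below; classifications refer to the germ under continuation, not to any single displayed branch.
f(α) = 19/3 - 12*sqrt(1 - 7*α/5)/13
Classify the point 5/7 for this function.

The point is an algebraic (square-root) branch point.

The term (-12/13)*sqrt(1 - α/(5/7)) has argument 1 - 5/7/(5/7) = 0 at 5/7: a square-root (algebraic, two-sheeted) branch point; the remaining terms are analytic or single-valued there.


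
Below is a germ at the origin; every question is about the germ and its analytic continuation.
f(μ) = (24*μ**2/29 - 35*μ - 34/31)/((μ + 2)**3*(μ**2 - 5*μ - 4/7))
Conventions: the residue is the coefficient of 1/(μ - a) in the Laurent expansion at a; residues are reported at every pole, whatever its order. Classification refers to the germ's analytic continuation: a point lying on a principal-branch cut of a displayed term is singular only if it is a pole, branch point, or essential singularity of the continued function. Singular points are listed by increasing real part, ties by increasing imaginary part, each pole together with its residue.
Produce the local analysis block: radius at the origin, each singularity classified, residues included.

Denominator factor (μ + 2)^3: pole of order 3 at -2, modulus 2.
Denominator factor (μ**2 - 5*μ - 4/7): discriminant 191/7, real irrational roots 5/2 + (1/14)*sqrt(1337) and 5/2 - (1/14)*sqrt(1337); poles of order 1, moduli 5/2 + (1/14)*sqrt(1337) and -5/2 + (1/14)*sqrt(1337).
The radius of convergence is the smallest modulus among the singular points: -5/2 + (1/14)*sqrt(1337).
At the order-3 pole -2 set g(μ) = (μ - (-2))^3*f(μ) = (24*μ**2/29 - 35*μ - 34/31)/(μ**2 - 5*μ - 4/7).
Order-3 pole: residue = g''(a)/2; g''(-2) = 61475757/186673754, so the residue is 61475757/373347508.
The factor μ**2 - 5*μ - 4/7 splits as (μ - a)(μ - a') with a = 5/2 - (1/14)*sqrt(1337), a' = 5/2 + (1/14)*sqrt(1337). At the order-1 pole a set g(μ) = (μ - a)*f(μ) = [(24*μ**2/29 - 35*μ - 34/31)/(μ + 2)**3] / (μ - a').
Simple pole: residue = g(a) at a = 5/2 - (1/14)*sqrt(1337), which is -61475757/746695016 + (7667135/142618748056)*sqrt(1337).
The factor μ**2 - 5*μ - 4/7 splits as (μ - a)(μ - a') with a = 5/2 + (1/14)*sqrt(1337), a' = 5/2 - (1/14)*sqrt(1337). At the order-1 pole a set g(μ) = (μ - a)*f(μ) = [(24*μ**2/29 - 35*μ - 34/31)/(μ + 2)**3] / (μ - a').
Simple pole: residue = g(a) at a = 5/2 + (1/14)*sqrt(1337), which is -61475757/746695016 - (7667135/142618748056)*sqrt(1337).
List the singular points by increasing real part (a conjugate pair: the negative imaginary part first).

Radius of convergence at 0: -5/2 + (1/14)*sqrt(1337).
At -2: a pole of order 3; residue 61475757/373347508.
At 5/2 - (1/14)*sqrt(1337): a pole of order 1; residue -61475757/746695016 + (7667135/142618748056)*sqrt(1337).
At 5/2 + (1/14)*sqrt(1337): a pole of order 1; residue -61475757/746695016 - (7667135/142618748056)*sqrt(1337).


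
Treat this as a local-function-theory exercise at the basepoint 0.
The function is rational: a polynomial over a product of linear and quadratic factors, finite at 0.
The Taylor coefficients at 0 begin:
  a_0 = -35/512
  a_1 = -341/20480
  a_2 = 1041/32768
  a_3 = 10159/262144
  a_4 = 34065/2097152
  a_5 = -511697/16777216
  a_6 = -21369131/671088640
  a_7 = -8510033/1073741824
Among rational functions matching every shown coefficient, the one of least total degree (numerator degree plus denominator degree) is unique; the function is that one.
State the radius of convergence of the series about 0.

The radius of convergence is (2/7)*sqrt(14).

No rational of total degree below 6 reproduces all 8 coefficients; solving the [1/5] Pade equations on them gives f(β) = (-19*β/35 - 5/8)/((β + 2)**3*(β**2 - β + 8/7)), whose expansion matches every shown term.
Denominator factor (β**2 - β + 8/7): discriminant -25/7, complex-conjugate roots (1/2) + ((5/14)*sqrt(7))*i and (1/2) - ((5/14)*sqrt(7))*i; poles of order 1, moduli (2/7)*sqrt(14) and (2/7)*sqrt(14).
Denominator factor (β + 2)^3: pole of order 3 at -2, modulus 2.
The radius of convergence is the smallest modulus among the singular points: (2/7)*sqrt(14).


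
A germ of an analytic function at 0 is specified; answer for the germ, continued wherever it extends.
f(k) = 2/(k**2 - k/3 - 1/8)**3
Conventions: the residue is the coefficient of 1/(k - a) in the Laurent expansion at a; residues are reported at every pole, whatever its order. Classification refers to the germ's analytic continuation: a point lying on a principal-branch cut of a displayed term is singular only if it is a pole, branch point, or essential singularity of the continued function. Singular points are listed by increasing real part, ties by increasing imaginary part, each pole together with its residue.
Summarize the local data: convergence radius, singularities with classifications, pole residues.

Denominator factor (k**2 - k/3 - 1/8)^3: discriminant 11/18, real irrational roots 1/6 + (1/12)*sqrt(22) and 1/6 - (1/12)*sqrt(22); poles of order 3, moduli 1/6 + (1/12)*sqrt(22) and -1/6 + (1/12)*sqrt(22).
The radius of convergence is the smallest modulus among the singular points: -1/6 + (1/12)*sqrt(22).
The factor k**2 - k/3 - 1/8 splits as (k - a)(k - a') with a = 1/6 - (1/12)*sqrt(22), a' = 1/6 + (1/12)*sqrt(22). At the order-3 pole a set g(k) = (k - a)^3*f(k) = [2] / (k - a')^3.
Order-3 pole: residue = g''(a)/2; g''(1/6 - (1/12)*sqrt(22)) = -(23328/1331)*sqrt(22), so the residue is -(11664/1331)*sqrt(22).
The factor k**2 - k/3 - 1/8 splits as (k - a)(k - a') with a = 1/6 + (1/12)*sqrt(22), a' = 1/6 - (1/12)*sqrt(22). At the order-3 pole a set g(k) = (k - a)^3*f(k) = [2] / (k - a')^3.
Order-3 pole: residue = g''(a)/2; g''(1/6 + (1/12)*sqrt(22)) = (23328/1331)*sqrt(22), so the residue is (11664/1331)*sqrt(22).
List the singular points by increasing real part (a conjugate pair: the negative imaginary part first).

Radius of convergence at 0: -1/6 + (1/12)*sqrt(22).
At 1/6 - (1/12)*sqrt(22): a pole of order 3; residue -(11664/1331)*sqrt(22).
At 1/6 + (1/12)*sqrt(22): a pole of order 3; residue (11664/1331)*sqrt(22).


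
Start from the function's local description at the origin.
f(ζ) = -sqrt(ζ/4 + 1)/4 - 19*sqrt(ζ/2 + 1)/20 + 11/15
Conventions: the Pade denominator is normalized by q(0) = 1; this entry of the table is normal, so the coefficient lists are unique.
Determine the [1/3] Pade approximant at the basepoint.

Taylor coefficients needed (expand at 0): a_0 = -7/15, a_1 = -43/160, a_2 = 81/2560, a_3 = -157/20480, a_4 = 309/131072.
Write the denominator as Q(ζ) = 1 + q1*ζ + q2*ζ^2 + q3*ζ^3. Requiring Q*f - P = O(ζ^5) with deg P <= 1 kills the coefficients of ζ^2..ζ^4 in Q*f:
  ζ^2: a_2 + q1*a_1 + q2*a_0 = 0, i.e. 81/2560 + (-43/160)*q1 + (-7/15)*q2 = 0.
  ζ^3: a_3 + q1*a_2 + q2*a_1 + q3*a_0 = 0, i.e. -157/20480 + (81/2560)*q1 + (-43/160)*q2 + (-7/15)*q3 = 0.
  ζ^4: a_4 + q1*a_3 + q2*a_2 + q3*a_1 = 0, i.e. 309/131072 + (-157/20480)*q1 + (81/2560)*q2 + (-43/160)*q3 = 0.
Solving this linear system: q1 = 191799/1316528, q2 = -339093/21064448, q3 = 114639/42128896.
The numerator is Q*f truncated at degree 1: P0 = a_0 = -7/15; P1 = a_1 + q1*a_0 = -4433231/13165280.

The Pade approximant has numerator coefficients [-7/15, -4433231/13165280]; denominator coefficients [1, 191799/1316528, -339093/21064448, 114639/42128896].


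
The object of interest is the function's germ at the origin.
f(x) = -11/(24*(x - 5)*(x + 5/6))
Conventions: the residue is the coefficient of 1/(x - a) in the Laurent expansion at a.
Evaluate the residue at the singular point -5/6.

The residue is 11/140.

At the order-1 pole -5/6 set g(x) = (x - (-5/6))*f(x) = -11/(24*(x - 5)).
Simple pole: residue = g(a) at a = -5/6, which is 11/140.


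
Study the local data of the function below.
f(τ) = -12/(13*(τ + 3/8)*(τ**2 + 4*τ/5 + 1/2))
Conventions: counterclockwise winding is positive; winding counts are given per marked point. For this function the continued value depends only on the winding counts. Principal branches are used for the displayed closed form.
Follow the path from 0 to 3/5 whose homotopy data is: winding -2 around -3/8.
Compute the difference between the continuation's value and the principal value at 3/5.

The function is rational, hence single-valued: continuing it around any pole returns the same value, so the difference is 0.

Continued minus principal equals 0.


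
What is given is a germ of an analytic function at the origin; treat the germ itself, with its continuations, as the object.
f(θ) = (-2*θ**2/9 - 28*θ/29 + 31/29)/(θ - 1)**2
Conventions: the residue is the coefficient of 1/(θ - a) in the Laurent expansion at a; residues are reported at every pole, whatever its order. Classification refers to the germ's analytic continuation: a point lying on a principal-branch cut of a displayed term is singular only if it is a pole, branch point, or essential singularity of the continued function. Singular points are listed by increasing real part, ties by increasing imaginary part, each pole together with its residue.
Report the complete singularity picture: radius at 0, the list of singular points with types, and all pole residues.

Denominator factor (θ - 1)^2: pole of order 2 at 1, modulus 1.
The radius of convergence is the smallest modulus among the singular points: 1.
At the order-2 pole 1 set g(θ) = (θ - (1))^2*f(θ) = -2*θ**2/9 - 28*θ/29 + 31/29.
Order-2 pole: residue = g'(a); g'(1) = -368/261, so the residue is -368/261.

Radius of convergence at 0: 1.
At 1: a pole of order 2; residue -368/261.


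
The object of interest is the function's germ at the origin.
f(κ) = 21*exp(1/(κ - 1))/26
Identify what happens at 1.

The point is an essential singularity.

The exponent 1/(κ - (1)) has a pole at 1, so exp(1/(κ - (1))) takes every nonzero value near it: an essential singularity (not a pole of any order).


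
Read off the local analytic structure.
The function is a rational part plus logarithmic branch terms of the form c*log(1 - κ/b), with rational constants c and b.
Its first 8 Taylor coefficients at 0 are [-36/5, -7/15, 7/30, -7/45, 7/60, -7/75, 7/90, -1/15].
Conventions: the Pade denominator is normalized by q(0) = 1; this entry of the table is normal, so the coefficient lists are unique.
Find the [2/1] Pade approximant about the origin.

The Pade approximant has numerator coefficients [-36/5, -79/15, -7/90]; denominator coefficients [1, 2/3].

Taylor coefficients needed (read off): a_0 = -36/5, a_1 = -7/15, a_2 = 7/30, a_3 = -7/45.
Write the denominator as Q(κ) = 1 + q1*κ. Requiring Q*f - P = O(κ^4) with deg P <= 2 kills the coefficients of κ^3..κ^3 in Q*f:
  κ^3: a_3 + q1*a_2 = 0, i.e. -7/45 + (7/30)*q1 = 0.
Solving this linear system: q1 = 2/3.
The numerator is Q*f truncated at degree 2: P0 = a_0 = -36/5; P1 = a_1 + q1*a_0 = -79/15; P2 = a_2 + q1*a_1 = -7/90.


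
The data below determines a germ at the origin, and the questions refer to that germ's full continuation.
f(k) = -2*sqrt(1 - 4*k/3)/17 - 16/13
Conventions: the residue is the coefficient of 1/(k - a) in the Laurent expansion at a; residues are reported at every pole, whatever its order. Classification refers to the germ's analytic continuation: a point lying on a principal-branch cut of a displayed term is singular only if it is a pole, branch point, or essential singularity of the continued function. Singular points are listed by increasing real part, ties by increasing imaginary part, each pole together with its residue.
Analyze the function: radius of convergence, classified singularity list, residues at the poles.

Branch term (-2/17)*sqrt(1 - k/(3/4)): its argument vanishes at k = 3/4, a square-root branch point, modulus 3/4.
The radius of convergence is the smallest modulus among the singular points: 3/4.

Radius of convergence at 0: 3/4.
At 3/4: an algebraic (square-root) branch point.


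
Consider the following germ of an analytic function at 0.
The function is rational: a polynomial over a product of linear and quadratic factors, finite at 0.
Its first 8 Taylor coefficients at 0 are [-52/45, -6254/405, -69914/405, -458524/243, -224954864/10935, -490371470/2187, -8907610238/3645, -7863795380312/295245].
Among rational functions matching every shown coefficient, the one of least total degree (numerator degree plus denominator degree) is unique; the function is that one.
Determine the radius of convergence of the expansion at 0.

The radius of convergence is 1/2 - (1/6)*sqrt(6).

No rational of total degree below 6 reproduces all 8 coefficients; solving the [1/5] Pade equations on them gives f(μ) = (17*μ/18 + 13/5)/((μ - 3)**3*(μ**2 - μ + 1/12)), whose expansion matches every shown term.
Denominator factor (μ - 3)^3: pole of order 3 at 3, modulus 3.
Denominator factor (μ**2 - μ + 1/12): discriminant 2/3, real irrational roots 1/2 + (1/6)*sqrt(6) and 1/2 - (1/6)*sqrt(6); poles of order 1, moduli 1/2 + (1/6)*sqrt(6) and 1/2 - (1/6)*sqrt(6).
The radius of convergence is the smallest modulus among the singular points: 1/2 - (1/6)*sqrt(6).


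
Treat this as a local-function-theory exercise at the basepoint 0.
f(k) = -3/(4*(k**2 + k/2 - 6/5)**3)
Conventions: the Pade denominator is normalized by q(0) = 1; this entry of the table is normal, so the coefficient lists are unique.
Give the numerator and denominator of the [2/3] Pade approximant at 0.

Taylor coefficients needed (expand at 0): a_0 = 125/288, a_1 = 625/1152, a_2 = 10625/6912, a_3 = 528125/248832, a_4 = 7740625/1990656, a_5 = 130234375/23887872.
Write the denominator as Q(k) = 1 + q1*k + q2*k^2 + q3*k^3. Requiring Q*f - P = O(k^6) with deg P <= 2 kills the coefficients of k^3..k^5 in Q*f:
  k^3: a_3 + q1*a_2 + q2*a_1 + q3*a_0 = 0, i.e. 528125/248832 + (10625/6912)*q1 + (625/1152)*q2 + (125/288)*q3 = 0.
  k^4: a_4 + q1*a_3 + q2*a_2 + q3*a_1 = 0, i.e. 7740625/1990656 + (528125/248832)*q1 + (10625/6912)*q2 + (625/1152)*q3 = 0.
  k^5: a_5 + q1*a_4 + q2*a_3 + q3*a_2 = 0, i.e. 130234375/23887872 + (7740625/1990656)*q1 + (528125/248832)*q2 + (10625/6912)*q3 = 0.
Solving this linear system: q1 = -1025665/698324, q2 = -9173155/8379888, q3 = 506849975/301675968.
The numerator is Q*f truncated at degree 2: P0 = a_0 = 125/288; P1 = a_1 + q1*a_0 = -795625/8379888; P2 = a_2 + q1*a_1 + q2*a_0 = 555625/2094972.

The Pade approximant has numerator coefficients [125/288, -795625/8379888, 555625/2094972]; denominator coefficients [1, -1025665/698324, -9173155/8379888, 506849975/301675968].


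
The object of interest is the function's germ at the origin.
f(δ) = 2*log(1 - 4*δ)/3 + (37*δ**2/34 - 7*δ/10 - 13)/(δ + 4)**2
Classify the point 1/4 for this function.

The point is a logarithmic branch point.

The term (2/3)*log(1 - δ/(1/4)) has argument 1 - 1/4/(1/4) = 0 at 1/4: a logarithmic (infinitely-sheeted) branch point; the remaining terms are analytic or single-valued there.


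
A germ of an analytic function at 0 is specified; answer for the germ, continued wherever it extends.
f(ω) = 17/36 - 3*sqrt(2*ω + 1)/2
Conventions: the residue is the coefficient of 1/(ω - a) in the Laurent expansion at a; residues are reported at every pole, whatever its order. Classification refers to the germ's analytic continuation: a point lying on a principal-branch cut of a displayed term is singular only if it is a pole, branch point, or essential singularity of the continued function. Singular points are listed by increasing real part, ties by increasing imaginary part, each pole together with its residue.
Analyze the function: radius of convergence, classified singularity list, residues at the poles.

Branch term (-3/2)*sqrt(1 - ω/(-1/2)): its argument vanishes at ω = -1/2, a square-root branch point, modulus 1/2.
The radius of convergence is the smallest modulus among the singular points: 1/2.

Radius of convergence at 0: 1/2.
At -1/2: an algebraic (square-root) branch point.


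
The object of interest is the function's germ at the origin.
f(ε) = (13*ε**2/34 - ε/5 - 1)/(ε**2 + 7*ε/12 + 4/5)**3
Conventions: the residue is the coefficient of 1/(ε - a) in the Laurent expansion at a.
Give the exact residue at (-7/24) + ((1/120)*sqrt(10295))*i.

The residue is ((519052320/148394553443)*sqrt(10295))*i.

The factor ε**2 + 7*ε/12 + 4/5 splits as (ε - a)(ε - a') with a = (-7/24) + ((1/120)*sqrt(10295))*i, a' = (-7/24) - ((1/120)*sqrt(10295))*i. At the order-3 pole a set g(ε) = (ε - a)^3*f(ε) = [13*ε**2/34 - ε/5 - 1] / (ε - a')^3.
Order-3 pole: residue = g''(a)/2; g''((-7/24) + ((1/120)*sqrt(10295))*i) = ((1038104640/148394553443)*sqrt(10295))*i, so the residue is ((519052320/148394553443)*sqrt(10295))*i.


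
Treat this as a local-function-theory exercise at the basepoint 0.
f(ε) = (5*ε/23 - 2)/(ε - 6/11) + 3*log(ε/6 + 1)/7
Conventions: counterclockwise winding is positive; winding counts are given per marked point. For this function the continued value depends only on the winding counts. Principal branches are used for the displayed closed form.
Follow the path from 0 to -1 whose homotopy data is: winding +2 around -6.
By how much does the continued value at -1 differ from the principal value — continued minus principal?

Continued minus principal equals (12/7)*pi*i.

The rational part is single-valued and drops out of the difference; each branch term changes only by its own monodromy.
(3/7)*log(1 - ε/(-6)): each positive loop around -6 adds 2*pi*i to the log, so winding +2 contributes (3/7)*(2)*2*pi*i = (12/7)*pi*i.
Summing the contributions at ε = -1 gives (12/7)*pi*i.


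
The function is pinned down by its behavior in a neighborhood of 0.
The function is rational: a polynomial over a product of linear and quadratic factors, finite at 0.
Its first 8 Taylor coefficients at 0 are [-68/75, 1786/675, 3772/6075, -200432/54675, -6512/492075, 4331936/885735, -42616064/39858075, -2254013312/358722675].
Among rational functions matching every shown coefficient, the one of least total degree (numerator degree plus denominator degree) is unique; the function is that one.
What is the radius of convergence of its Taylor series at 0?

No rational of total degree below 3 reproduces all 8 coefficients; solving the [1/2] Pade equations on them gives f(μ) = (11*μ/6 - 17/25)/(μ**2 + μ/6 + 3/4), whose expansion matches every shown term.
Denominator factor (μ**2 + μ/6 + 3/4): discriminant -107/36, complex-conjugate roots (-1/12) + ((1/12)*sqrt(107))*i and (-1/12) - ((1/12)*sqrt(107))*i; poles of order 1, moduli (1/2)*sqrt(3) and (1/2)*sqrt(3).
The radius of convergence is the smallest modulus among the singular points: (1/2)*sqrt(3).

The radius of convergence is (1/2)*sqrt(3).


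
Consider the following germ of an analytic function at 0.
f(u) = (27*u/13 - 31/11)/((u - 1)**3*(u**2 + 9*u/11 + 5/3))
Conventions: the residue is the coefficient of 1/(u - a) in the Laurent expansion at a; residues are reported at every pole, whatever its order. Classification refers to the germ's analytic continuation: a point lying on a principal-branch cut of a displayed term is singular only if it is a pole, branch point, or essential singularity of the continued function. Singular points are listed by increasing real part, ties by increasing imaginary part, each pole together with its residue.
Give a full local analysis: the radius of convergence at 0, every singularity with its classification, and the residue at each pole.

Radius of convergence at 0: 1.
At (-9/22) - ((1/66)*sqrt(6531))*i: a pole of order 1; residue (11072817/39542750) + ((707589/6621889750)*sqrt(6531))*i.
At (-9/22) + ((1/66)*sqrt(6531))*i: a pole of order 1; residue (11072817/39542750) - ((707589/6621889750)*sqrt(6531))*i.
At 1: a pole of order 3; residue -11072817/19771375.


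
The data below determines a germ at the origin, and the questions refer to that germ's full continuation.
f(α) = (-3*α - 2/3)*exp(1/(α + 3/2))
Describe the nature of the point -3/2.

The exponent 1/(α - (-3/2)) has a pole at -3/2, so exp(1/(α - (-3/2))) takes every nonzero value near it: an essential singularity (not a pole of any order).

The point is an essential singularity.


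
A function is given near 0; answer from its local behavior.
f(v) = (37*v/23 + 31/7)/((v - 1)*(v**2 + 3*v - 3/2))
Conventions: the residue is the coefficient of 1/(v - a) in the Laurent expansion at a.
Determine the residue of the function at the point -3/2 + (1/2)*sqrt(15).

The residue is -972/805 - (31/105)*sqrt(15).

The factor v**2 + 3*v - 3/2 splits as (v - a)(v - a') with a = -3/2 + (1/2)*sqrt(15), a' = -3/2 - (1/2)*sqrt(15). At the order-1 pole a set g(v) = (v - a)*f(v) = [(37*v/23 + 31/7)/(v - 1)] / (v - a').
Simple pole: residue = g(a) at a = -3/2 + (1/2)*sqrt(15), which is -972/805 - (31/105)*sqrt(15).


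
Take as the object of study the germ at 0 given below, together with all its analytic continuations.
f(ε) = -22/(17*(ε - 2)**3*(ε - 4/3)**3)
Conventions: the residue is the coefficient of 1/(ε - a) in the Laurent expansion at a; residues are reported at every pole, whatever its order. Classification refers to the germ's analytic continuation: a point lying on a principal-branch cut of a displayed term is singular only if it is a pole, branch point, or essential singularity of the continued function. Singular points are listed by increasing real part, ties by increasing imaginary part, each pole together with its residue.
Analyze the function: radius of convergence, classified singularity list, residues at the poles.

Radius of convergence at 0: 4/3.
At 4/3: a pole of order 3; residue 8019/136.
At 2: a pole of order 3; residue -8019/136.

Denominator factor (ε - 4/3)^3: pole of order 3 at 4/3, modulus 4/3.
Denominator factor (ε - 2)^3: pole of order 3 at 2, modulus 2.
The radius of convergence is the smallest modulus among the singular points: 4/3.
At the order-3 pole 4/3 set g(ε) = (ε - (4/3))^3*f(ε) = -22/(17*(ε - 2)**3).
Order-3 pole: residue = g''(a)/2; g''(4/3) = 8019/68, so the residue is 8019/136.
At the order-3 pole 2 set g(ε) = (ε - (2))^3*f(ε) = -22/(17*(ε - 4/3)**3).
Order-3 pole: residue = g''(a)/2; g''(2) = -8019/68, so the residue is -8019/136.
List the singular points by increasing real part (a conjugate pair: the negative imaginary part first).


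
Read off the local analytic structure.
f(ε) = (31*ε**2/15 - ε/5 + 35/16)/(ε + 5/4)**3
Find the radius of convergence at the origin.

The radius of convergence is 5/4.

Denominator factor (ε + 5/4)^3: pole of order 3 at -5/4, modulus 5/4.
The radius of convergence is the smallest modulus among the singular points: 5/4.


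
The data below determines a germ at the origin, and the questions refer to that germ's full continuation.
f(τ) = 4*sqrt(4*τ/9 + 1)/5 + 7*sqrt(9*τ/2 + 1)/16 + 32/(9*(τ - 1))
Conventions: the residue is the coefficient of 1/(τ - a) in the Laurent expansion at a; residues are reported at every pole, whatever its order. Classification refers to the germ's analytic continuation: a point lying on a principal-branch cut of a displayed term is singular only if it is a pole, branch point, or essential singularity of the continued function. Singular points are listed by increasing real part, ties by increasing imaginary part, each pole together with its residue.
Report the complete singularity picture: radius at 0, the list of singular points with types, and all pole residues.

Radius of convergence at 0: 2/9.
At -9/4: an algebraic (square-root) branch point.
At -2/9: an algebraic (square-root) branch point.
At 1: a pole of order 1; residue 32/9.

Denominator factor (τ - 1): pole of order 1 at 1, modulus 1.
Branch term (4/5)*sqrt(1 - τ/(-9/4)): its argument vanishes at τ = -9/4, a square-root branch point, modulus 9/4.
Branch term (7/16)*sqrt(1 - τ/(-2/9)): its argument vanishes at τ = -2/9, a square-root branch point, modulus 2/9.
The radius of convergence is the smallest modulus among the singular points: 2/9.
The branch terms are analytic at 1 and contribute nothing to the residue; only the rational part matters.
At the order-1 pole 1 set g(τ) = (τ - (1))*(rational part) = 32/9.
Simple pole: residue = g(a) at a = 1, which is 32/9.
List the singular points by increasing real part (a conjugate pair: the negative imaginary part first).


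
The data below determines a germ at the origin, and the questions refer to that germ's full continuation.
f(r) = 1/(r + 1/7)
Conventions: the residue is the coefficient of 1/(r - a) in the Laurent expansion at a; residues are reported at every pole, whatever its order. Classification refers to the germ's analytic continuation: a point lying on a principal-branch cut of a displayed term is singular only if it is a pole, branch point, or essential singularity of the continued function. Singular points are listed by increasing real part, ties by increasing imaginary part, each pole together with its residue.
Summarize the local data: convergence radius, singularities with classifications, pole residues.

Radius of convergence at 0: 1/7.
At -1/7: a pole of order 1; residue 1.

Denominator factor (r + 1/7): pole of order 1 at -1/7, modulus 1/7.
The radius of convergence is the smallest modulus among the singular points: 1/7.
At the order-1 pole -1/7 set g(r) = (r - (-1/7))*f(r) = 1.
Simple pole: residue = g(a) at a = -1/7, which is 1.


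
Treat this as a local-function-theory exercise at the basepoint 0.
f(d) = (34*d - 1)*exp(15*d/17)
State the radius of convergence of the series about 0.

The radius of convergence is infinite.

The factor exp(15*d/17) is entire and contributes no finite singular point.
The polynomial part has no poles.
No finite singular points: the Taylor series at 0 converges everywhere.


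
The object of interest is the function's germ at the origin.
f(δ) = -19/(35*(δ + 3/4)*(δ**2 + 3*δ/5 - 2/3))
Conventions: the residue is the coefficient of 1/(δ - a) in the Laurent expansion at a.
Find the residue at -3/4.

The residue is 48/49.

At the order-1 pole -3/4 set g(δ) = (δ - (-3/4))*f(δ) = -19/(35*(δ**2 + 3*δ/5 - 2/3)).
Simple pole: residue = g(a) at a = -3/4, which is 48/49.


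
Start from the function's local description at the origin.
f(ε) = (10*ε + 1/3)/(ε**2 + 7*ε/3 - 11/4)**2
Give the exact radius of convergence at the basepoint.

The radius of convergence is -7/6 + (1/3)*sqrt(37).

Denominator factor (ε**2 + 7*ε/3 - 11/4)^2: discriminant 148/9, real irrational roots -7/6 + (1/3)*sqrt(37) and -7/6 - (1/3)*sqrt(37); poles of order 2, moduli -7/6 + (1/3)*sqrt(37) and 7/6 + (1/3)*sqrt(37).
The radius of convergence is the smallest modulus among the singular points: -7/6 + (1/3)*sqrt(37).


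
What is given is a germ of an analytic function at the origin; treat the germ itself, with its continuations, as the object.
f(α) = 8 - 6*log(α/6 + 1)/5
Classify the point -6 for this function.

The term (-6/5)*log(1 - α/(-6)) has argument 1 - -6/(-6) = 0 at -6: a logarithmic (infinitely-sheeted) branch point; the remaining terms are analytic or single-valued there.

The point is a logarithmic branch point.


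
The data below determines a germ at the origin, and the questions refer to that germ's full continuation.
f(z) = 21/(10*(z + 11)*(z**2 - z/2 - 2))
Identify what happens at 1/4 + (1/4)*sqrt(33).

The point is a pole of order 1.

The denominator factor z**2 - z/2 - 2 vanishes at 1/4 + (1/4)*sqrt(33) and appears to the power 1; the numerator there equals 21/10, nonzero, and no other factor vanishes.
Hence a pole whose order is the multiplicity, 1.
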